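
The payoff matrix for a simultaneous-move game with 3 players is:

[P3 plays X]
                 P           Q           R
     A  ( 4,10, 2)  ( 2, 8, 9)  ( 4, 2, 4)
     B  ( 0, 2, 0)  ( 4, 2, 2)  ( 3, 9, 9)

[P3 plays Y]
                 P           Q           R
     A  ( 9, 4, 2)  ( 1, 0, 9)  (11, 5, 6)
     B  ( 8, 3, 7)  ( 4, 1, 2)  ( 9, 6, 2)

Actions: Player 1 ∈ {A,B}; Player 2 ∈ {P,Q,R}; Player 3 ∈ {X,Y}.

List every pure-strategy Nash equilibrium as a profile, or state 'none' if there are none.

(A,P,X): NE
(A,P,Y): not NE [P2→R gives 5>4]
(A,Q,X): not NE [P1→B gives 4>2; P2→P gives 10>8]
(A,Q,Y): not NE [P1→B gives 4>1; P2→R gives 5>0]
(A,R,X): not NE [P2→P gives 10>2; P3→Y gives 6>4]
(A,R,Y): NE
(B,P,X): not NE [P1→A gives 4>0; P2→R gives 9>2; P3→Y gives 7>0]
(B,P,Y): not NE [P1→A gives 9>8; P2→R gives 6>3]
(B,Q,X): not NE [P2→R gives 9>2]
(B,Q,Y): not NE [P2→R gives 6>1]
(B,R,X): not NE [P1→A gives 4>3]
(B,R,Y): not NE [P1→A gives 11>9; P3→X gives 9>2]

NE set: (A,P,X), (A,R,Y)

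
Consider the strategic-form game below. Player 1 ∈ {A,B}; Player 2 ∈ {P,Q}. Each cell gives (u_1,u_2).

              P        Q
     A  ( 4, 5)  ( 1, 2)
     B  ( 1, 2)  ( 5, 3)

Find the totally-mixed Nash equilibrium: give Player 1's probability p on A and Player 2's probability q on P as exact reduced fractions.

P1 indiff ⇒ q·4+(1-q)·1 = q·1+(1-q)·5 ⇒ q(3) = (1-q)(4) ⇒ q = 4/7
P2 indiff ⇒ p·5+(1-p)·2 = p·2+(1-p)·3 ⇒ p(3) = (1-p)(1) ⇒ p = 1/4

p=1/4, q=4/7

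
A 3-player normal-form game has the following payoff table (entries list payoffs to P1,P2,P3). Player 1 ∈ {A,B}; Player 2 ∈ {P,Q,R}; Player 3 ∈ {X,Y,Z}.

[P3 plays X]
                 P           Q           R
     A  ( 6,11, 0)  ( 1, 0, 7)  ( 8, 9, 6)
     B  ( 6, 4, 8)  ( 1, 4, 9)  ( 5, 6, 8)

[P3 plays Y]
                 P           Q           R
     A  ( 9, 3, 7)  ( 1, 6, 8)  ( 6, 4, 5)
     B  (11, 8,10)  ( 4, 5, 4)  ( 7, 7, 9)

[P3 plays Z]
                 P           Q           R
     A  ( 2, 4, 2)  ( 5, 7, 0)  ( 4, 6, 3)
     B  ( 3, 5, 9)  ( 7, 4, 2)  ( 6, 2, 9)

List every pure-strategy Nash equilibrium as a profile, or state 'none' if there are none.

PSNE = {(B,P,Y)}

(A,P,X): not NE [P3→Y gives 7>0]
(A,P,Y): not NE [P1→B gives 11>9; P2→Q gives 6>3]
(A,P,Z): not NE [P1→B gives 3>2; P2→Q gives 7>4; P3→Y gives 7>2]
(A,Q,X): not NE [P2→P gives 11>0; P3→Y gives 8>7]
(A,Q,Y): not NE [P1→B gives 4>1]
(A,Q,Z): not NE [P1→B gives 7>5; P3→Y gives 8>0]
(A,R,X): not NE [P2→P gives 11>9]
(A,R,Y): not NE [P1→B gives 7>6; P2→Q gives 6>4; P3→X gives 6>5]
(A,R,Z): not NE [P1→B gives 6>4; P2→Q gives 7>6; P3→X gives 6>3]
(B,P,X): not NE [P2→R gives 6>4; P3→Y gives 10>8]
(B,P,Y): NE
(B,P,Z): not NE [P3→Y gives 10>9]
(B,Q,X): not NE [P2→R gives 6>4]
(B,Q,Y): not NE [P2→P gives 8>5; P3→X gives 9>4]
(B,Q,Z): not NE [P2→P gives 5>4; P3→X gives 9>2]
(B,R,X): not NE [P1→A gives 8>5; P3→Z gives 9>8]
(B,R,Y): not NE [P2→P gives 8>7]
(B,R,Z): not NE [P2→P gives 5>2]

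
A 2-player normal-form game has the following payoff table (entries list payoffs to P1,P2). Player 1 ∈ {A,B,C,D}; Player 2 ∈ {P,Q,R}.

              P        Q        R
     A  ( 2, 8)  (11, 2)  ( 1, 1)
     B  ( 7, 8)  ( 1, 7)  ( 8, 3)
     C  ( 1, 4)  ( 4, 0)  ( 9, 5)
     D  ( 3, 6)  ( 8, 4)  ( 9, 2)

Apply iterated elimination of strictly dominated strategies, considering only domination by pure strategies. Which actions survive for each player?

P2 drop Q (P beats it: A:8>2 B:8>7 C:4>0 D:6>4)
P1 drop A (B beats it: P:7>2 R:8>1)
P1→{B,C,D} P2→{P,R}

Survivors P1:{B,C,D} P2:{P,R}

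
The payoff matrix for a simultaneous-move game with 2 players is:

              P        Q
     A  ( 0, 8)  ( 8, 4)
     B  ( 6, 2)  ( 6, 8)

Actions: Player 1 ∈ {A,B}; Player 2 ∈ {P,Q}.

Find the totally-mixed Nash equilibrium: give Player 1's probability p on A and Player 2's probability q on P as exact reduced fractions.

(p,q) = (3/5, 1/4)

P1 indiff ⇒ q·0+(1-q)·8 = q·6+(1-q)·6 ⇒ q(-6) = (1-q)(-2) ⇒ q = 1/4
P2 indiff ⇒ p·8+(1-p)·2 = p·4+(1-p)·8 ⇒ p(4) = (1-p)(6) ⇒ p = 3/5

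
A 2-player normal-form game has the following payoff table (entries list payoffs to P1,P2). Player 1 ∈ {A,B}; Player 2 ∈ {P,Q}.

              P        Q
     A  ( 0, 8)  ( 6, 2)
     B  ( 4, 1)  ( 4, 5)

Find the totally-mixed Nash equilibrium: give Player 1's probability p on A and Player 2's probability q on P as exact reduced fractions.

p=2/5, q=1/3

P1 indiff ⇒ q·0+(1-q)·6 = q·4+(1-q)·4 ⇒ q(-4) = (1-q)(-2) ⇒ q = 1/3
P2 indiff ⇒ p·8+(1-p)·1 = p·2+(1-p)·5 ⇒ p(6) = (1-p)(4) ⇒ p = 2/5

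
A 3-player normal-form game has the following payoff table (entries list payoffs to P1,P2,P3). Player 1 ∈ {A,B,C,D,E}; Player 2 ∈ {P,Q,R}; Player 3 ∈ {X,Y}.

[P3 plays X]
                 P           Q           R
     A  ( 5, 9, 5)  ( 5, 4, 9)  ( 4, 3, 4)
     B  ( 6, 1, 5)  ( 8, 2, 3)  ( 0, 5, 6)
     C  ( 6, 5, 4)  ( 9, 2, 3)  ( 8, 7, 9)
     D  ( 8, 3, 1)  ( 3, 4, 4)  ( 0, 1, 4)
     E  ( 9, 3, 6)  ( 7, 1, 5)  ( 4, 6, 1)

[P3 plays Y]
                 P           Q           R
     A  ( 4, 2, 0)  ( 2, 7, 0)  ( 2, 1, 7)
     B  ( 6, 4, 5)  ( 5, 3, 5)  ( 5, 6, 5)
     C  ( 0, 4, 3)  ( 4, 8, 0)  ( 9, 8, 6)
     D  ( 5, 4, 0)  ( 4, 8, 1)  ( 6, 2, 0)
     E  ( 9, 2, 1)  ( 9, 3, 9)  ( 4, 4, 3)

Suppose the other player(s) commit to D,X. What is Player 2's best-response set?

BR_2 = {Q}

u_2(P vs D,X) = 3
u_2(Q vs D,X) = 4
u_2(R vs D,X) = 1
max payoff 4 at {Q}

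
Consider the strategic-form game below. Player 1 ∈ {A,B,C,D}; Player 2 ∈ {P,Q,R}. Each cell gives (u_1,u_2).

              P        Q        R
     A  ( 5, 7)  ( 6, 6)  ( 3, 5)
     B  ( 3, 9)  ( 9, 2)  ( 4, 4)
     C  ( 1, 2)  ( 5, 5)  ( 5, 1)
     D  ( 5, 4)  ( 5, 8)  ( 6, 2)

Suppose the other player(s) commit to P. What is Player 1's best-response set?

P1 best: {A,D}

u_1(A vs P) = 5
u_1(B vs P) = 3
u_1(C vs P) = 1
u_1(D vs P) = 5
max payoff 5 at {A,D}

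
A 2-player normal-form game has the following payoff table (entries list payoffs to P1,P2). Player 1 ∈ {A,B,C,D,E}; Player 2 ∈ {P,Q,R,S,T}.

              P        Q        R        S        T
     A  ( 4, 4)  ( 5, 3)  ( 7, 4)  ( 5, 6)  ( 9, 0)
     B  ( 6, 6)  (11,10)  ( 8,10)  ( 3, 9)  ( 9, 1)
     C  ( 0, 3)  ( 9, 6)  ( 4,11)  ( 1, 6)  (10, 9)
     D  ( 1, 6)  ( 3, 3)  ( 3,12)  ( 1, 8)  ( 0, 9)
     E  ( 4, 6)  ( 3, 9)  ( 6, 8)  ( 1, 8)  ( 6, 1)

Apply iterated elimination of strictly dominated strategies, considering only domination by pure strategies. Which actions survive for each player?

P1 drop D (A beats it: P:4>1 Q:5>3 R:7>3 S:5>1 T:9>0)
P1 drop E (B beats it: P:6>4 Q:11>3 R:8>6 S:3>1 T:9>6)
P2 drop P (S beats it: A:6>4 B:9>6 C:6>3)
P2 drop T (R beats it: A:4>0 B:10>1 C:11>9)
P1 drop C (B beats it: Q:11>9 R:8>4 S:3>1)
P1→{A,B} P2→{Q,R,S}

Survivors P1:{A,B} P2:{Q,R,S}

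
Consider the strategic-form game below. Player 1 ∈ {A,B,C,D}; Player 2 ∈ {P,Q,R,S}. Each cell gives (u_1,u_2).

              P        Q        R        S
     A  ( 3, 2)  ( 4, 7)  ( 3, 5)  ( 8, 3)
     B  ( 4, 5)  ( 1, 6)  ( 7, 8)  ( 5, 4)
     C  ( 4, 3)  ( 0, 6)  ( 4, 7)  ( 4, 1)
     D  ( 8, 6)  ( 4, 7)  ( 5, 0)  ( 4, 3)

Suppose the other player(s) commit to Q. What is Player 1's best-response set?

u_1(A vs Q) = 4
u_1(B vs Q) = 1
u_1(C vs Q) = 0
u_1(D vs Q) = 4
max payoff 4 at {A,D}

P1 best: {A,D}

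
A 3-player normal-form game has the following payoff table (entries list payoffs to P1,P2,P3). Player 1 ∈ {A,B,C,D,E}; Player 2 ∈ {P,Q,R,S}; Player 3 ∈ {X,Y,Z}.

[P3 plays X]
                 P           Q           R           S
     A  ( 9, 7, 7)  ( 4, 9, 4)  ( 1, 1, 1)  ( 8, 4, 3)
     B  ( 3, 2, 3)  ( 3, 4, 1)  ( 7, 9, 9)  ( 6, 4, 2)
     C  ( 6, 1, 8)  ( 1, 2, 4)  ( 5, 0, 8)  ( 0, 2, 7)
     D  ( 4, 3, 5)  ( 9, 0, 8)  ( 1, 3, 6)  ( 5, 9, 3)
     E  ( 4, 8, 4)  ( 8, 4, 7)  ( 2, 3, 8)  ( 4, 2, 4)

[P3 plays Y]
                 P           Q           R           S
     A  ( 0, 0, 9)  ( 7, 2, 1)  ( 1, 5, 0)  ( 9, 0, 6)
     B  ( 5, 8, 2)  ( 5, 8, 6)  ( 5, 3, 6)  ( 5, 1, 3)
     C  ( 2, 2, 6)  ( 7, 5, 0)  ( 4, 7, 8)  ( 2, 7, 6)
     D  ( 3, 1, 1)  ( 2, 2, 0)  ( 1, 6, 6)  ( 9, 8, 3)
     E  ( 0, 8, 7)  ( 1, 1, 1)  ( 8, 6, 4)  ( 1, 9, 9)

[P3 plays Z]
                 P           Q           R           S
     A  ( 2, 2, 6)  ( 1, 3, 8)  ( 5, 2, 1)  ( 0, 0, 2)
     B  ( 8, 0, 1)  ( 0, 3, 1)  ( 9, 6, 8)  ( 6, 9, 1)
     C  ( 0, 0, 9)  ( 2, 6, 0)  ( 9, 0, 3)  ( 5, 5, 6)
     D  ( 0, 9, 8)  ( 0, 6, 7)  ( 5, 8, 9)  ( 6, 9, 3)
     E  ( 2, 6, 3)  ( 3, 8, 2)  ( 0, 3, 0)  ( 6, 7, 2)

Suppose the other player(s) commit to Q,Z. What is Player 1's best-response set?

u_1(A vs Q,Z) = 1
u_1(B vs Q,Z) = 0
u_1(C vs Q,Z) = 2
u_1(D vs Q,Z) = 0
u_1(E vs Q,Z) = 3
max payoff 3 at {E}

BR_1 = {E}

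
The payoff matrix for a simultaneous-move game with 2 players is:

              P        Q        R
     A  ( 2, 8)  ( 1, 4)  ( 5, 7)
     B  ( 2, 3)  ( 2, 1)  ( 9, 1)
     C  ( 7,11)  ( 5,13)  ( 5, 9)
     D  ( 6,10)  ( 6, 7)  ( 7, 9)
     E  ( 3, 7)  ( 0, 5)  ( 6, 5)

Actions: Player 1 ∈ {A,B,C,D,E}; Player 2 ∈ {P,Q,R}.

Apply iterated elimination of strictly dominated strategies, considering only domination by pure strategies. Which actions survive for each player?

Remaining: P1:{C,D} P2:{P,Q}

P1 drop A (D beats it: P:6>2 Q:6>1 R:7>5)
P1 drop E (D beats it: P:6>3 Q:6>0 R:7>6)
P2 drop R (P beats it: B:3>1 C:11>9 D:10>9)
P1 drop B (C beats it: P:7>2 Q:5>2)
P1→{C,D} P2→{P,Q}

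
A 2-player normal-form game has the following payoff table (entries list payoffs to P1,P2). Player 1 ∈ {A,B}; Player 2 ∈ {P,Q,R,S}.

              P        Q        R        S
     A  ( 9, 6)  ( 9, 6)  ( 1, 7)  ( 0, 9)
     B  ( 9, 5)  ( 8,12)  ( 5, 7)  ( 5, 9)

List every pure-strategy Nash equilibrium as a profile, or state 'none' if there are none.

PSNE: ∅

(A,P): not NE [P2→S gives 9>6]
(A,Q): not NE [P2→S gives 9>6]
(A,R): not NE [P1→B gives 5>1; P2→S gives 9>7]
(A,S): not NE [P1→B gives 5>0]
(B,P): not NE [P2→Q gives 12>5]
(B,Q): not NE [P1→A gives 9>8]
(B,R): not NE [P2→Q gives 12>7]
(B,S): not NE [P2→Q gives 12>9]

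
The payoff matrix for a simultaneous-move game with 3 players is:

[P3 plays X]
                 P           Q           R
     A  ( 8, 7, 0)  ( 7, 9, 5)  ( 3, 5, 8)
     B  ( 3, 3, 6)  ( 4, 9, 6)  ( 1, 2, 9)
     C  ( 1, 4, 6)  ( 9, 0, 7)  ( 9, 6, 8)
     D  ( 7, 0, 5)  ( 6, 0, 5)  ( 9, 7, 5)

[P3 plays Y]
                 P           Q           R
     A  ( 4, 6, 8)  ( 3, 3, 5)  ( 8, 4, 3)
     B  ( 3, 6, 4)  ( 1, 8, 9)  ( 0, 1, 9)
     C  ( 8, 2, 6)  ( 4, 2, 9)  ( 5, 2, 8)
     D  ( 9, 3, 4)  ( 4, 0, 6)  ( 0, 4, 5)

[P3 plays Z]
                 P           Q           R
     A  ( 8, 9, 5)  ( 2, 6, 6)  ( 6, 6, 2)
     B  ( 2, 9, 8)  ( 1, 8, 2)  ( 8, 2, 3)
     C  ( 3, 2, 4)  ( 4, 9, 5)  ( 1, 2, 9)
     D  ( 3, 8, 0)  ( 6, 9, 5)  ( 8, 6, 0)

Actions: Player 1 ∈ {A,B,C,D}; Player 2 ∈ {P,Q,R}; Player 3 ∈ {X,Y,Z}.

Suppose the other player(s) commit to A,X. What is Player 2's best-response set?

P2 best: {Q}

u_2(P vs A,X) = 7
u_2(Q vs A,X) = 9
u_2(R vs A,X) = 5
max payoff 9 at {Q}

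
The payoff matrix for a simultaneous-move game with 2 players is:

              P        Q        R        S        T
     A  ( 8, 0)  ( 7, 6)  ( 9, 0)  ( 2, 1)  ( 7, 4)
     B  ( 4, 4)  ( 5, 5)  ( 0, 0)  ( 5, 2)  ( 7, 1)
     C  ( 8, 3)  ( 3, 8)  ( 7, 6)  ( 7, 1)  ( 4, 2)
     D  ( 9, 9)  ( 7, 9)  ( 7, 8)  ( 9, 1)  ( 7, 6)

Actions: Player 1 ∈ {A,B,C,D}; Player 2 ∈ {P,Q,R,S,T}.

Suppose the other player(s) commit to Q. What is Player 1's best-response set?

u_1(A vs Q) = 7
u_1(B vs Q) = 5
u_1(C vs Q) = 3
u_1(D vs Q) = 7
max payoff 7 at {A,D}

BR_1 = {A,D}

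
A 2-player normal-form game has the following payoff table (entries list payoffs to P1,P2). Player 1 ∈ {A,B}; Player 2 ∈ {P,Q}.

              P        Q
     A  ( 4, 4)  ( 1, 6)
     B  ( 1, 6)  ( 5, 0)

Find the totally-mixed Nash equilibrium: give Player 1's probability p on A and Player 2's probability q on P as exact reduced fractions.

P1 mixes 3/4 on A; P2 mixes 4/7 on P

P1 indiff ⇒ q·4+(1-q)·1 = q·1+(1-q)·5 ⇒ q(3) = (1-q)(4) ⇒ q = 4/7
P2 indiff ⇒ p·4+(1-p)·6 = p·6+(1-p)·0 ⇒ p(-2) = (1-p)(-6) ⇒ p = 3/4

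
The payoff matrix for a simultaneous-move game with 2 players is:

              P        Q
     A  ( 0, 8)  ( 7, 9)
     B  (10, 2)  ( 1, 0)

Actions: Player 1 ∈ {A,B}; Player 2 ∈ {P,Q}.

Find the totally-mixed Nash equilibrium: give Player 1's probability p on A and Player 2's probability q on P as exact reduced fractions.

p=2/3, q=3/8

P1 indiff ⇒ q·0+(1-q)·7 = q·10+(1-q)·1 ⇒ q(-10) = (1-q)(-6) ⇒ q = 3/8
P2 indiff ⇒ p·8+(1-p)·2 = p·9+(1-p)·0 ⇒ p(-1) = (1-p)(-2) ⇒ p = 2/3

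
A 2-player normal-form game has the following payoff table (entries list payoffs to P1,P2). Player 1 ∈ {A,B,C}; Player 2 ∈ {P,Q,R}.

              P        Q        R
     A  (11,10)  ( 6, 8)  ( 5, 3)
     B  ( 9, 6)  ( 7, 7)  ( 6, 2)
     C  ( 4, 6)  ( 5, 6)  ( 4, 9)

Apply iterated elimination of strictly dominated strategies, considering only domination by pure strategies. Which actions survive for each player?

IESDS → P1:{A,B} P2:{P,Q}

P1 drop C (A beats it: P:11>4 Q:6>5 R:5>4)
P2 drop R (P beats it: A:10>3 B:6>2)
P1→{A,B} P2→{P,Q}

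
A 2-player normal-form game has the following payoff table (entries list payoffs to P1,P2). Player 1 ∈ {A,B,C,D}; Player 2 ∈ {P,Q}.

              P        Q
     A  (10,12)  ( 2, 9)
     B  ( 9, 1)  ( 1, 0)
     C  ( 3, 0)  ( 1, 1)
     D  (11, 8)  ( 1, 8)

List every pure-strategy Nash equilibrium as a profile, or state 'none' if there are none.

Nash profiles: (D,P)

(A,P): not NE [P1→D gives 11>10]
(A,Q): not NE [P2→P gives 12>9]
(B,P): not NE [P1→D gives 11>9]
(B,Q): not NE [P1→A gives 2>1; P2→P gives 1>0]
(C,P): not NE [P1→D gives 11>3; P2→Q gives 1>0]
(C,Q): not NE [P1→A gives 2>1]
(D,P): NE
(D,Q): not NE [P1→A gives 2>1]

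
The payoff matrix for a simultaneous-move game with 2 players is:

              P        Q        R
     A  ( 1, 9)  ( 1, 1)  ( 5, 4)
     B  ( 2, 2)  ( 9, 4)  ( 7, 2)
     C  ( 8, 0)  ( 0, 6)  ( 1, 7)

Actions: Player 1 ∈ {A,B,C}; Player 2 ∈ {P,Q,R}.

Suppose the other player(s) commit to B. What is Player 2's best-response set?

P2 best: {Q}

u_2(P vs B) = 2
u_2(Q vs B) = 4
u_2(R vs B) = 2
max payoff 4 at {Q}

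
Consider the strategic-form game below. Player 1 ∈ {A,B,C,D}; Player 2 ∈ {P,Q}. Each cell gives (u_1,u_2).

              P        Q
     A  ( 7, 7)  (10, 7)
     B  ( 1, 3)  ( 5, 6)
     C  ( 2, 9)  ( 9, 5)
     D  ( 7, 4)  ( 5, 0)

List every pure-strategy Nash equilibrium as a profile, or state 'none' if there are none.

NE set: (A,P), (A,Q), (D,P)

(A,P): NE
(A,Q): NE
(B,P): not NE [P1→D gives 7>1; P2→Q gives 6>3]
(B,Q): not NE [P1→A gives 10>5]
(C,P): not NE [P1→D gives 7>2]
(C,Q): not NE [P1→A gives 10>9; P2→P gives 9>5]
(D,P): NE
(D,Q): not NE [P1→A gives 10>5; P2→P gives 4>0]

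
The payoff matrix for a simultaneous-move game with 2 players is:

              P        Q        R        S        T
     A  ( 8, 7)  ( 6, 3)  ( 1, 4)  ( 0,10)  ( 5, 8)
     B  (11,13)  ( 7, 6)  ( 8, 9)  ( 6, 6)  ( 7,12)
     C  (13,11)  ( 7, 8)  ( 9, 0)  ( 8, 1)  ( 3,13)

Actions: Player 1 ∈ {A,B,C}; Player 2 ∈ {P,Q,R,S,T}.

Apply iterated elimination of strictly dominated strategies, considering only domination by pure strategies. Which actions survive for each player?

Survivors P1:{B,C} P2:{P,T}

P1 drop A (B beats it: P:11>8 Q:7>6 R:8>1 S:6>0 T:7>5)
P2 drop Q (P beats it: B:13>6 C:11>8)
P2 drop R (P beats it: B:13>9 C:11>0)
P2 drop S (P beats it: B:13>6 C:11>1)
P1→{B,C} P2→{P,T}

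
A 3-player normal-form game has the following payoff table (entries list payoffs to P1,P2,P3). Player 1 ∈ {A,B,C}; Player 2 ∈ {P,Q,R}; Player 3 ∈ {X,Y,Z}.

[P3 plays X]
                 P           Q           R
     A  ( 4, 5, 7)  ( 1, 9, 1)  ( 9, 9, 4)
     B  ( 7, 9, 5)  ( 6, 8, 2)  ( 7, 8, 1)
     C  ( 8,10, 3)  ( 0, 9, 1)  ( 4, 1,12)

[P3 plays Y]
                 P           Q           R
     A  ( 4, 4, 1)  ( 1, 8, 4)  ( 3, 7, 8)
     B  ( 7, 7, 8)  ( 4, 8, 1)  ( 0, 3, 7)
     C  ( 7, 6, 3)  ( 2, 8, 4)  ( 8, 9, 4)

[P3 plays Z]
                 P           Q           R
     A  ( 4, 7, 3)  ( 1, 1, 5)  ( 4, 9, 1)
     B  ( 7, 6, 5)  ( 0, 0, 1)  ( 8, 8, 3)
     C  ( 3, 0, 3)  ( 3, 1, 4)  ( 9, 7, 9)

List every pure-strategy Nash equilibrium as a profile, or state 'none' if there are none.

(A,P,X): not NE [P1→C gives 8>4; P2→R gives 9>5]
(A,P,Y): not NE [P1→C gives 7>4; P2→Q gives 8>4; P3→X gives 7>1]
(A,P,Z): not NE [P1→B gives 7>4; P2→R gives 9>7; P3→X gives 7>3]
(A,Q,X): not NE [P1→B gives 6>1; P3→Z gives 5>1]
(A,Q,Y): not NE [P1→B gives 4>1; P3→Z gives 5>4]
(A,Q,Z): not NE [P1→C gives 3>1; P2→R gives 9>1]
(A,R,X): not NE [P3→Y gives 8>4]
(A,R,Y): not NE [P1→C gives 8>3; P2→Q gives 8>7]
(A,R,Z): not NE [P1→C gives 9>4; P3→Y gives 8>1]
(B,P,X): not NE [P1→C gives 8>7; P3→Y gives 8>5]
(B,P,Y): not NE [P2→Q gives 8>7]
(B,P,Z): not NE [P2→R gives 8>6; P3→Y gives 8>5]
(B,Q,X): not NE [P2→P gives 9>8]
(B,Q,Y): not NE [P3→X gives 2>1]
(B,Q,Z): not NE [P1→C gives 3>0; P2→R gives 8>0; P3→X gives 2>1]
(B,R,X): not NE [P1→A gives 9>7; P2→P gives 9>8; P3→Y gives 7>1]
(B,R,Y): not NE [P1→C gives 8>0; P2→Q gives 8>3]
(B,R,Z): not NE [P1→C gives 9>8; P3→Y gives 7>3]
(C,P,X): NE
(C,P,Y): not NE [P2→R gives 9>6]
(C,P,Z): not NE [P1→B gives 7>3; P2→R gives 7>0]
(C,Q,X): not NE [P1→B gives 6>0; P2→P gives 10>9; P3→Z gives 4>1]
(C,Q,Y): not NE [P1→B gives 4>2; P2→R gives 9>8]
(C,Q,Z): not NE [P2→R gives 7>1]
(C,R,X): not NE [P1→A gives 9>4; P2→P gives 10>1]
(C,R,Y): not NE [P3→X gives 12>4]
(C,R,Z): not NE [P3→X gives 12>9]

PSNE = {(C,P,X)}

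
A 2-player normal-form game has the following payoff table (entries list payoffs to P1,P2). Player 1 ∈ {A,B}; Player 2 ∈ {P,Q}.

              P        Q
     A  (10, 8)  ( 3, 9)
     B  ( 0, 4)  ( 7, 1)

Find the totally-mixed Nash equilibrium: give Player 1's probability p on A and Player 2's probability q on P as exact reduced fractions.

P1 mixes 3/4 on A; P2 mixes 2/7 on P

P1 indiff ⇒ q·10+(1-q)·3 = q·0+(1-q)·7 ⇒ q(10) = (1-q)(4) ⇒ q = 2/7
P2 indiff ⇒ p·8+(1-p)·4 = p·9+(1-p)·1 ⇒ p(-1) = (1-p)(-3) ⇒ p = 3/4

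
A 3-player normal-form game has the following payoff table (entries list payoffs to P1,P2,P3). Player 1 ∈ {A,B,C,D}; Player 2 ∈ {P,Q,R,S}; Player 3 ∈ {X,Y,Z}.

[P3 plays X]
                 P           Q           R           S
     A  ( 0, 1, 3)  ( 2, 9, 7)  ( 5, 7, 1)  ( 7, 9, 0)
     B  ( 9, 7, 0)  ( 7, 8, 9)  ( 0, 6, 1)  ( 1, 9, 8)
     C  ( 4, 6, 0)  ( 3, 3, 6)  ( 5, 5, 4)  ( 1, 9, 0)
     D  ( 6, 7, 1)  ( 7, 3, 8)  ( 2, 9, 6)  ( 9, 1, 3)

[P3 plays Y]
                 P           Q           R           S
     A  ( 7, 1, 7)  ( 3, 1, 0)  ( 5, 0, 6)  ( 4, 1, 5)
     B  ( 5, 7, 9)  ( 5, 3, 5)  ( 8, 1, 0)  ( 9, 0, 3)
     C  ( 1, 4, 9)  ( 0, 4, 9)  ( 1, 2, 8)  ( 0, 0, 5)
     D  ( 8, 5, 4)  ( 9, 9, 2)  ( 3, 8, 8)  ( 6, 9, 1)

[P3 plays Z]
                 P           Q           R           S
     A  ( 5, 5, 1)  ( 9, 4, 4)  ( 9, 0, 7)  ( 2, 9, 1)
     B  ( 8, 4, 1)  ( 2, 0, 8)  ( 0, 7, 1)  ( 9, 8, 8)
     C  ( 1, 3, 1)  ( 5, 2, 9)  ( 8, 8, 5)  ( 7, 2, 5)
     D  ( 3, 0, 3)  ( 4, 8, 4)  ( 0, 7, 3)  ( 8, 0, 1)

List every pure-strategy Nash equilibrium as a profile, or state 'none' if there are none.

NE set: (B,S,Z)

(A,P,X): not NE [P1→B gives 9>0; P2→S gives 9>1; P3→Y gives 7>3]
(A,P,Y): not NE [P1→D gives 8>7]
(A,P,Z): not NE [P1→B gives 8>5; P2→S gives 9>5; P3→Y gives 7>1]
(A,Q,X): not NE [P1→D gives 7>2]
(A,Q,Y): not NE [P1→D gives 9>3; P3→X gives 7>0]
(A,Q,Z): not NE [P2→S gives 9>4; P3→X gives 7>4]
(A,R,X): not NE [P2→S gives 9>7; P3→Z gives 7>1]
(A,R,Y): not NE [P1→B gives 8>5; P2→S gives 1>0; P3→Z gives 7>6]
(A,R,Z): not NE [P2→S gives 9>0]
(A,S,X): not NE [P1→D gives 9>7; P3→Y gives 5>0]
(A,S,Y): not NE [P1→B gives 9>4]
(A,S,Z): not NE [P1→B gives 9>2; P3→Y gives 5>1]
(B,P,X): not NE [P2→S gives 9>7; P3→Y gives 9>0]
(B,P,Y): not NE [P1→D gives 8>5]
(B,P,Z): not NE [P2→S gives 8>4; P3→Y gives 9>1]
(B,Q,X): not NE [P2→S gives 9>8]
(B,Q,Y): not NE [P1→D gives 9>5; P2→P gives 7>3; P3→X gives 9>5]
(B,Q,Z): not NE [P1→A gives 9>2; P2→S gives 8>0; P3→X gives 9>8]
(B,R,X): not NE [P1→C gives 5>0; P2→S gives 9>6]
(B,R,Y): not NE [P2→P gives 7>1; P3→Z gives 1>0]
(B,R,Z): not NE [P1→A gives 9>0; P2→S gives 8>7]
(B,S,X): not NE [P1→D gives 9>1]
(B,S,Y): not NE [P2→P gives 7>0; P3→Z gives 8>3]
(B,S,Z): NE
(C,P,X): not NE [P1→B gives 9>4; P2→S gives 9>6; P3→Y gives 9>0]
(C,P,Y): not NE [P1→D gives 8>1]
(C,P,Z): not NE [P1→B gives 8>1; P2→R gives 8>3; P3→Y gives 9>1]
(C,Q,X): not NE [P1→D gives 7>3; P2→S gives 9>3; P3→Z gives 9>6]
(C,Q,Y): not NE [P1→D gives 9>0]
(C,Q,Z): not NE [P1→A gives 9>5; P2→R gives 8>2]
(C,R,X): not NE [P2→S gives 9>5; P3→Y gives 8>4]
(C,R,Y): not NE [P1→B gives 8>1; P2→Q gives 4>2]
(C,R,Z): not NE [P1→A gives 9>8; P3→Y gives 8>5]
(C,S,X): not NE [P1→D gives 9>1; P3→Z gives 5>0]
(C,S,Y): not NE [P1→B gives 9>0; P2→Q gives 4>0]
(C,S,Z): not NE [P1→B gives 9>7; P2→R gives 8>2]
(D,P,X): not NE [P1→B gives 9>6; P2→R gives 9>7; P3→Y gives 4>1]
(D,P,Y): not NE [P2→S gives 9>5]
(D,P,Z): not NE [P1→B gives 8>3; P2→Q gives 8>0; P3→Y gives 4>3]
(D,Q,X): not NE [P2→R gives 9>3]
(D,Q,Y): not NE [P3→X gives 8>2]
(D,Q,Z): not NE [P1→A gives 9>4; P3→X gives 8>4]
(D,R,X): not NE [P1→C gives 5>2; P3→Y gives 8>6]
(D,R,Y): not NE [P1→B gives 8>3; P2→S gives 9>8]
(D,R,Z): not NE [P1→A gives 9>0; P2→Q gives 8>7; P3→Y gives 8>3]
(D,S,X): not NE [P2→R gives 9>1]
(D,S,Y): not NE [P1→B gives 9>6; P3→X gives 3>1]
(D,S,Z): not NE [P1→B gives 9>8; P2→Q gives 8>0; P3→X gives 3>1]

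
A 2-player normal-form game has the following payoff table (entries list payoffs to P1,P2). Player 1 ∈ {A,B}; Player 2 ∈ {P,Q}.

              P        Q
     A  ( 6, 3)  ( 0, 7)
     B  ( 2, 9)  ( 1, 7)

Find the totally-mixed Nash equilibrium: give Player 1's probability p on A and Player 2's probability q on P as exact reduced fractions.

P1 mixes 1/3 on A; P2 mixes 1/5 on P

P1 indiff ⇒ q·6+(1-q)·0 = q·2+(1-q)·1 ⇒ q(4) = (1-q)(1) ⇒ q = 1/5
P2 indiff ⇒ p·3+(1-p)·9 = p·7+(1-p)·7 ⇒ p(-4) = (1-p)(-2) ⇒ p = 1/3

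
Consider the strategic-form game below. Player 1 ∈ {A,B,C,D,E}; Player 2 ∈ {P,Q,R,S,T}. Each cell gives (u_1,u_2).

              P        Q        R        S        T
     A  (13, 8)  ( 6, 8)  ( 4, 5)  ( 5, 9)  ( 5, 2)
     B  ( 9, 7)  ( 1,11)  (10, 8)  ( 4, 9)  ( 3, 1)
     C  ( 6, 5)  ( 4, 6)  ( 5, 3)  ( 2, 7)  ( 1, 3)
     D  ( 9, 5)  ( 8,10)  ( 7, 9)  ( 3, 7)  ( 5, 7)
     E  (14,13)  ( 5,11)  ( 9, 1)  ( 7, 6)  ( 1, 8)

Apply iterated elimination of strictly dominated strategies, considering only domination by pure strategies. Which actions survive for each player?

Survivors P1:{A,D,E} P2:{P,Q,S}

P1 drop C (D beats it: P:9>6 Q:8>4 R:7>5 S:3>2 T:5>1)
P2 drop R (Q beats it: A:8>5 B:11>8 D:10>9 E:11>1)
P1 drop B (A beats it: P:13>9 Q:6>1 S:5>4 T:5>3)
P2 drop T (Q beats it: A:8>2 D:10>7 E:11>8)
P1→{A,D,E} P2→{P,Q,S}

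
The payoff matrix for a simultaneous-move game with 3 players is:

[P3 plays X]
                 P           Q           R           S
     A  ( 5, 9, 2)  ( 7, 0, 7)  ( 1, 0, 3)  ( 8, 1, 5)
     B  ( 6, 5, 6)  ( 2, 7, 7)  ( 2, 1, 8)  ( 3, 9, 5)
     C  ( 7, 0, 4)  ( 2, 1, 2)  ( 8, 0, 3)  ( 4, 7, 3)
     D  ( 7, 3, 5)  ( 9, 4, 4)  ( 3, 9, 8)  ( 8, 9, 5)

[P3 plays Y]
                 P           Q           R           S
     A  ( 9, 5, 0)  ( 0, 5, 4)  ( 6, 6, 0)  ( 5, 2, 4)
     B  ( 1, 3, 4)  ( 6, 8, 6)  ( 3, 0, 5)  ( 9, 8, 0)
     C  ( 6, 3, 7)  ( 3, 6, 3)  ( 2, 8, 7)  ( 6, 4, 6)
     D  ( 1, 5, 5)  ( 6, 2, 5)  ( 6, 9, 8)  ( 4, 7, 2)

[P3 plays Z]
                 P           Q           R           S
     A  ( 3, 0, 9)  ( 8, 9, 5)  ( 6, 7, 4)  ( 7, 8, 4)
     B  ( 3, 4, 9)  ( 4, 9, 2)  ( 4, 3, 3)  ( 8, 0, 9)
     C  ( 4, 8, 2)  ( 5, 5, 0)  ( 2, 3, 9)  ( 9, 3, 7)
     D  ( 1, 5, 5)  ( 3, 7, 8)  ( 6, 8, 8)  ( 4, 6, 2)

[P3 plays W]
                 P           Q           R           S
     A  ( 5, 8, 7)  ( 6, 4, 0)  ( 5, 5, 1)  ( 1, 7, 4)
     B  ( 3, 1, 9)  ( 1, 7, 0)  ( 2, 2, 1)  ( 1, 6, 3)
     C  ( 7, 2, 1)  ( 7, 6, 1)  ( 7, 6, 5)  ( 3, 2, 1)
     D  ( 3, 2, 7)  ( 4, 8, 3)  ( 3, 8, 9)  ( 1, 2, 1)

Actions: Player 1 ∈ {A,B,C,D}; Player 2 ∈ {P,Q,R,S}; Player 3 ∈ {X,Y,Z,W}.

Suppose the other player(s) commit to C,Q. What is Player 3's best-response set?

u_3(X vs C,Q) = 2
u_3(Y vs C,Q) = 3
u_3(Z vs C,Q) = 0
u_3(W vs C,Q) = 1
max payoff 3 at {Y}

argmax u_3 = {Y}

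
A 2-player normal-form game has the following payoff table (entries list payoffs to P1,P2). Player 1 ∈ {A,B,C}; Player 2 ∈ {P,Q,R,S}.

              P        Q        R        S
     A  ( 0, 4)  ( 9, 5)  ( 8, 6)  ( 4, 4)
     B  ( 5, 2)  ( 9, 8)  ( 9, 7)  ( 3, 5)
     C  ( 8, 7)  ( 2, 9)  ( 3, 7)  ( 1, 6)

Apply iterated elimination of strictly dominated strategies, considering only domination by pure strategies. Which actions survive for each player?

P2 drop P (Q beats it: A:5>4 B:8>2 C:9>7)
P1 drop C (A beats it: Q:9>2 R:8>3 S:4>1)
P2 drop S (Q beats it: A:5>4 B:8>5)
P1→{A,B} P2→{Q,R}

IESDS → P1:{A,B} P2:{Q,R}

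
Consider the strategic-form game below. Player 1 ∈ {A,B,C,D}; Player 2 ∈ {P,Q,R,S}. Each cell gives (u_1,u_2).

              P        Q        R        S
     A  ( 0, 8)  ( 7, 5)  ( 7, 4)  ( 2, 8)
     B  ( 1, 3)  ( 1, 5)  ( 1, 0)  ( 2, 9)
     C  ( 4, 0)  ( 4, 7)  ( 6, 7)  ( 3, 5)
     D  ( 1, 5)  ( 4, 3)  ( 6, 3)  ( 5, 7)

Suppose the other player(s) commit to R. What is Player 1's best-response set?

u_1(A vs R) = 7
u_1(B vs R) = 1
u_1(C vs R) = 6
u_1(D vs R) = 6
max payoff 7 at {A}

P1 best: {A}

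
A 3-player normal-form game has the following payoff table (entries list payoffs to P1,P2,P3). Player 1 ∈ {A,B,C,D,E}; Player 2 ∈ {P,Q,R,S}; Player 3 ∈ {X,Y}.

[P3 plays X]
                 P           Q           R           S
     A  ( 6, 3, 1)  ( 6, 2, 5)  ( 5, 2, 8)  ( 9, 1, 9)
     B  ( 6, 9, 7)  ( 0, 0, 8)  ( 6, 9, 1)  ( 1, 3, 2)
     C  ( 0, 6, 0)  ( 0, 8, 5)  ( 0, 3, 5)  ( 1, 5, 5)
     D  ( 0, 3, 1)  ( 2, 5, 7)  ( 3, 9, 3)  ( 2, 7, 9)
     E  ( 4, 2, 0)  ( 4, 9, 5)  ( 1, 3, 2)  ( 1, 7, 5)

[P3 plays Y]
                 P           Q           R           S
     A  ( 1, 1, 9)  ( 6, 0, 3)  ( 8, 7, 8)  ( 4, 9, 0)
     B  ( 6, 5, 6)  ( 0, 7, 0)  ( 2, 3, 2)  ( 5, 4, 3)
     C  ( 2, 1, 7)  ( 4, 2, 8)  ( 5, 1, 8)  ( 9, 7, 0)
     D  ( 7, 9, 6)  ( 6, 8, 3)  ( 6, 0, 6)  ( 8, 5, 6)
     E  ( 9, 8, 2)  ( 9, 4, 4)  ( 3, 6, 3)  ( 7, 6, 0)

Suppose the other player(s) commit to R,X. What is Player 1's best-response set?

u_1(A vs R,X) = 5
u_1(B vs R,X) = 6
u_1(C vs R,X) = 0
u_1(D vs R,X) = 3
u_1(E vs R,X) = 1
max payoff 6 at {B}

P1 best: {B}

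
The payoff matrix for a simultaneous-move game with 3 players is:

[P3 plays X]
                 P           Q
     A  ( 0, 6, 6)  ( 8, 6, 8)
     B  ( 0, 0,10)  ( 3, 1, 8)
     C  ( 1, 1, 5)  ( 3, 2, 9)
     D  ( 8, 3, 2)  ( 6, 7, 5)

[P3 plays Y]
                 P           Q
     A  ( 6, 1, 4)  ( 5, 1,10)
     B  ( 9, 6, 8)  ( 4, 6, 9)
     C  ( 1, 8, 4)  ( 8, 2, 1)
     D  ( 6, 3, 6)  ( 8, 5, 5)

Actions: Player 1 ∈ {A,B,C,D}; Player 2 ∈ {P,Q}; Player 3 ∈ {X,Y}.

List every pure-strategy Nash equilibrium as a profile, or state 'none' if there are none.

(A,P,X): not NE [P1→D gives 8>0]
(A,P,Y): not NE [P1→B gives 9>6; P3→X gives 6>4]
(A,Q,X): not NE [P3→Y gives 10>8]
(A,Q,Y): not NE [P1→D gives 8>5]
(B,P,X): not NE [P1→D gives 8>0; P2→Q gives 1>0]
(B,P,Y): not NE [P3→X gives 10>8]
(B,Q,X): not NE [P1→A gives 8>3; P3→Y gives 9>8]
(B,Q,Y): not NE [P1→D gives 8>4]
(C,P,X): not NE [P1→D gives 8>1; P2→Q gives 2>1]
(C,P,Y): not NE [P1→B gives 9>1; P3→X gives 5>4]
(C,Q,X): not NE [P1→A gives 8>3]
(C,Q,Y): not NE [P2→P gives 8>2; P3→X gives 9>1]
(D,P,X): not NE [P2→Q gives 7>3; P3→Y gives 6>2]
(D,P,Y): not NE [P1→B gives 9>6; P2→Q gives 5>3]
(D,Q,X): not NE [P1→A gives 8>6]
(D,Q,Y): NE

NE set: (D,Q,Y)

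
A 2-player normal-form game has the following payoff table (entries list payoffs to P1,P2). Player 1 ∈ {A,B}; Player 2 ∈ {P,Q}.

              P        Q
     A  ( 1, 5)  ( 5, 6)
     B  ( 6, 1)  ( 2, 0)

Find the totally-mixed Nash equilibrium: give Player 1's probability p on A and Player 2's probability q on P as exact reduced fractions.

P1 indiff ⇒ q·1+(1-q)·5 = q·6+(1-q)·2 ⇒ q(-5) = (1-q)(-3) ⇒ q = 3/8
P2 indiff ⇒ p·5+(1-p)·1 = p·6+(1-p)·0 ⇒ p(-1) = (1-p)(-1) ⇒ p = 1/2

p=1/2, q=3/8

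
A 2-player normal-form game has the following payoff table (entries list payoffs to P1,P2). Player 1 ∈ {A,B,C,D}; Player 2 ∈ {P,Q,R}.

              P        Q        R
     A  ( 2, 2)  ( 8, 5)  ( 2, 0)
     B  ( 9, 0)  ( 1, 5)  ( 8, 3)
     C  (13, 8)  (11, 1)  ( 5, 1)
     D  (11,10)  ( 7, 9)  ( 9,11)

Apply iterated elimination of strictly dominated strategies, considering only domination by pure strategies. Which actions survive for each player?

P1 drop A (C beats it: P:13>2 Q:11>8 R:5>2)
P1 drop B (D beats it: P:11>9 Q:7>1 R:9>8)
P2 drop Q (P beats it: C:8>1 D:10>9)
P1→{C,D} P2→{P,R}

IESDS → P1:{C,D} P2:{P,R}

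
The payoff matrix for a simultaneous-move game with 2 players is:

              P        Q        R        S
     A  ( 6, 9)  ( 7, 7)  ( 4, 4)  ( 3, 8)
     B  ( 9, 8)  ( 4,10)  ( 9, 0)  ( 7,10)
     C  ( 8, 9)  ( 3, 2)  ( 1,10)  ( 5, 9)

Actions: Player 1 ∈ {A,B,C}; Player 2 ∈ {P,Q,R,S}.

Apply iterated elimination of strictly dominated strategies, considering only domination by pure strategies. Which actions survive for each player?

IESDS → P1:{A,B} P2:{P,Q,S}

P1 drop C (B beats it: P:9>8 Q:4>3 R:9>1 S:7>5)
P2 drop R (P beats it: A:9>4 B:8>0)
P1→{A,B} P2→{P,Q,S}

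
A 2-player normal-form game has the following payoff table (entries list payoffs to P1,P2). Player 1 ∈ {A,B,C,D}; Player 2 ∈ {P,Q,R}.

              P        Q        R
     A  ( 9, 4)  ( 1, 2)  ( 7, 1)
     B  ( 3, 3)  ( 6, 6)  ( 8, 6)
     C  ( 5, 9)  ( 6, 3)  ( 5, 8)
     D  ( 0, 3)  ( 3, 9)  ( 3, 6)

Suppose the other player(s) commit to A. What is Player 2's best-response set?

argmax u_2 = {P}

u_2(P vs A) = 4
u_2(Q vs A) = 2
u_2(R vs A) = 1
max payoff 4 at {P}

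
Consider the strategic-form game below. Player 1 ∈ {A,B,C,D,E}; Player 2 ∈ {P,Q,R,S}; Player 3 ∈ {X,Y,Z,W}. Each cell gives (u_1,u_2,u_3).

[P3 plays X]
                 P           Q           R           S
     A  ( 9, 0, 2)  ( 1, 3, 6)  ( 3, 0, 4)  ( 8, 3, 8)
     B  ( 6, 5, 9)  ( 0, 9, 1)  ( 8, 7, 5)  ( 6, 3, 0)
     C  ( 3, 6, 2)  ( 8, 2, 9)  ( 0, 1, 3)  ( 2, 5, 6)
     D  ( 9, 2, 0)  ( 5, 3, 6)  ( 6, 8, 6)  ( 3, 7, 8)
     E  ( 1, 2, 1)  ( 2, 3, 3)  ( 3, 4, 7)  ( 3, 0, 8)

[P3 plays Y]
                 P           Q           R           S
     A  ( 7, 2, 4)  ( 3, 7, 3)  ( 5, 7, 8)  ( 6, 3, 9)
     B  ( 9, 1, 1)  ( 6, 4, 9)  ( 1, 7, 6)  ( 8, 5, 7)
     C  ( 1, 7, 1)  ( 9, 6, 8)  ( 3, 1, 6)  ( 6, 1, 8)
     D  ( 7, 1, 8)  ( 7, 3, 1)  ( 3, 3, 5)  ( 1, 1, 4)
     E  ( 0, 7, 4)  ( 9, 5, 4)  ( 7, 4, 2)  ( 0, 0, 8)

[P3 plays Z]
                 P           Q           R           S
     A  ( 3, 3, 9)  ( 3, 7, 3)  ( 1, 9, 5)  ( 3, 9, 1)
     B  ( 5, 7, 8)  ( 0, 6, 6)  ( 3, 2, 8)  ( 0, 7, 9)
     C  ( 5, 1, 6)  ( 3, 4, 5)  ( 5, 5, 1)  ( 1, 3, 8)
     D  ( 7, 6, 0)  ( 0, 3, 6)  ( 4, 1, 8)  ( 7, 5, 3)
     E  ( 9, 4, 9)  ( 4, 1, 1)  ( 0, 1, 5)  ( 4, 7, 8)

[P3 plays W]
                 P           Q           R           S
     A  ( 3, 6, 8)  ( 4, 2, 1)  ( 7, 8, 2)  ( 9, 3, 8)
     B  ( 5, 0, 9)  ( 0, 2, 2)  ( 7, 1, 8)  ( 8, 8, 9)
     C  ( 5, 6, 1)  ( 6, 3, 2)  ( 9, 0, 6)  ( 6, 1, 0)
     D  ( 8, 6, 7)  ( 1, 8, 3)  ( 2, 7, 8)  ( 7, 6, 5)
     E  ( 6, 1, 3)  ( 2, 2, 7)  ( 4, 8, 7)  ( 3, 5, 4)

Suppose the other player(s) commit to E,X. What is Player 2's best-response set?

P2 best: {R}

u_2(P vs E,X) = 2
u_2(Q vs E,X) = 3
u_2(R vs E,X) = 4
u_2(S vs E,X) = 0
max payoff 4 at {R}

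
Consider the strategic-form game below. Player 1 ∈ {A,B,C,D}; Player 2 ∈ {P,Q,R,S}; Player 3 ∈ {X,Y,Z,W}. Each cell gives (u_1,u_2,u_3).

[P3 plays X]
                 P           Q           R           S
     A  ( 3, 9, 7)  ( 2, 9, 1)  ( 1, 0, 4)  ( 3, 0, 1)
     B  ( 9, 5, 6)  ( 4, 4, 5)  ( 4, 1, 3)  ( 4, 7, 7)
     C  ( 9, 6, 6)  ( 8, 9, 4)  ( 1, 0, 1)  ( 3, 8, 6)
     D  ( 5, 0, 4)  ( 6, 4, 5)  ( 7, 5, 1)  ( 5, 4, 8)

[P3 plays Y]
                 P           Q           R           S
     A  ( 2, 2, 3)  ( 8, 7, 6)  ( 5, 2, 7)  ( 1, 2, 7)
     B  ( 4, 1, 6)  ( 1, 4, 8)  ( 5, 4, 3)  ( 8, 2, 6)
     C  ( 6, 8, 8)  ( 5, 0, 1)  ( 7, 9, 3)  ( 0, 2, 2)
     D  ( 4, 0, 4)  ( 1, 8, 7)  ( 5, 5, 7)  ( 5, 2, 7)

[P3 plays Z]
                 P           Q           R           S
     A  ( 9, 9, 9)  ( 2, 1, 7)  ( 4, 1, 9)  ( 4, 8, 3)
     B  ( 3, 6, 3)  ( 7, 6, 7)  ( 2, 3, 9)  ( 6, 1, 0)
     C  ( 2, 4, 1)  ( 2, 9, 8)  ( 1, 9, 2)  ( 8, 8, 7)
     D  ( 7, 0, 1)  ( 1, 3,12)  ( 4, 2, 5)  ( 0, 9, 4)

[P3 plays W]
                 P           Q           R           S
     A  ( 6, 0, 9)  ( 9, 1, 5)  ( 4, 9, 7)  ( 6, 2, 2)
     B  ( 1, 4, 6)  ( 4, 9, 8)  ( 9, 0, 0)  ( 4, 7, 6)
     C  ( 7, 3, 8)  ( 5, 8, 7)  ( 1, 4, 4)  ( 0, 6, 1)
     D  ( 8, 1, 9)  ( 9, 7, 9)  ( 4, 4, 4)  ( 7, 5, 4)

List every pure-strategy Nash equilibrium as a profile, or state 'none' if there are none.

Nash profiles: (A,P,Z)

(A,P,X): not NE [P1→C gives 9>3; P3→W gives 9>7]
(A,P,Y): not NE [P1→C gives 6>2; P2→Q gives 7>2; P3→W gives 9>3]
(A,P,Z): NE
(A,P,W): not NE [P1→D gives 8>6; P2→R gives 9>0]
(A,Q,X): not NE [P1→C gives 8>2; P3→Z gives 7>1]
(A,Q,Y): not NE [P3→Z gives 7>6]
(A,Q,Z): not NE [P1→B gives 7>2; P2→P gives 9>1]
(A,Q,W): not NE [P2→R gives 9>1; P3→Z gives 7>5]
(A,R,X): not NE [P1→D gives 7>1; P2→Q gives 9>0; P3→Z gives 9>4]
(A,R,Y): not NE [P1→C gives 7>5; P2→Q gives 7>2; P3→Z gives 9>7]
(A,R,Z): not NE [P2→P gives 9>1]
(A,R,W): not NE [P1→B gives 9>4; P3→Z gives 9>7]
(A,S,X): not NE [P1→D gives 5>3; P2→Q gives 9>0; P3→Y gives 7>1]
(A,S,Y): not NE [P1→B gives 8>1; P2→Q gives 7>2]
(A,S,Z): not NE [P1→C gives 8>4; P2→P gives 9>8; P3→Y gives 7>3]
(A,S,W): not NE [P1→D gives 7>6; P2→R gives 9>2; P3→Y gives 7>2]
(B,P,X): not NE [P2→S gives 7>5]
(B,P,Y): not NE [P1→C gives 6>4; P2→R gives 4>1]
(B,P,Z): not NE [P1→A gives 9>3; P3→W gives 6>3]
(B,P,W): not NE [P1→D gives 8>1; P2→Q gives 9>4]
(B,Q,X): not NE [P1→C gives 8>4; P2→S gives 7>4; P3→W gives 8>5]
(B,Q,Y): not NE [P1→A gives 8>1]
(B,Q,Z): not NE [P3→W gives 8>7]
(B,Q,W): not NE [P1→D gives 9>4]
(B,R,X): not NE [P1→D gives 7>4; P2→S gives 7>1; P3→Z gives 9>3]
(B,R,Y): not NE [P1→C gives 7>5; P3→Z gives 9>3]
(B,R,Z): not NE [P1→D gives 4>2; P2→Q gives 6>3]
(B,R,W): not NE [P2→Q gives 9>0; P3→Z gives 9>0]
(B,S,X): not NE [P1→D gives 5>4]
(B,S,Y): not NE [P2→R gives 4>2; P3→X gives 7>6]
(B,S,Z): not NE [P1→C gives 8>6; P2→Q gives 6>1; P3→X gives 7>0]
(B,S,W): not NE [P1→D gives 7>4; P2→Q gives 9>7; P3→X gives 7>6]
(C,P,X): not NE [P2→Q gives 9>6; P3→W gives 8>6]
(C,P,Y): not NE [P2→R gives 9>8]
(C,P,Z): not NE [P1→A gives 9>2; P2→R gives 9>4; P3→W gives 8>1]
(C,P,W): not NE [P1→D gives 8>7; P2→Q gives 8>3]
(C,Q,X): not NE [P3→Z gives 8>4]
(C,Q,Y): not NE [P1→A gives 8>5; P2→R gives 9>0; P3→Z gives 8>1]
(C,Q,Z): not NE [P1→B gives 7>2]
(C,Q,W): not NE [P1→D gives 9>5; P3→Z gives 8>7]
(C,R,X): not NE [P1→D gives 7>1; P2→Q gives 9>0; P3→W gives 4>1]
(C,R,Y): not NE [P3→W gives 4>3]
(C,R,Z): not NE [P1→D gives 4>1; P3→W gives 4>2]
(C,R,W): not NE [P1→B gives 9>1; P2→Q gives 8>4]
(C,S,X): not NE [P1→D gives 5>3; P2→Q gives 9>8; P3→Z gives 7>6]
(C,S,Y): not NE [P1→B gives 8>0; P2→R gives 9>2; P3→Z gives 7>2]
(C,S,Z): not NE [P2→R gives 9>8]
(C,S,W): not NE [P1→D gives 7>0; P2→Q gives 8>6; P3→Z gives 7>1]
(D,P,X): not NE [P1→C gives 9>5; P2→R gives 5>0; P3→W gives 9>4]
(D,P,Y): not NE [P1→C gives 6>4; P2→Q gives 8>0; P3→W gives 9>4]
(D,P,Z): not NE [P1→A gives 9>7; P2→S gives 9>0; P3→W gives 9>1]
(D,P,W): not NE [P2→Q gives 7>1]
(D,Q,X): not NE [P1→C gives 8>6; P2→R gives 5>4; P3→Z gives 12>5]
(D,Q,Y): not NE [P1→A gives 8>1; P3→Z gives 12>7]
(D,Q,Z): not NE [P1→B gives 7>1; P2→S gives 9>3]
(D,Q,W): not NE [P3→Z gives 12>9]
(D,R,X): not NE [P3→Y gives 7>1]
(D,R,Y): not NE [P1→C gives 7>5; P2→Q gives 8>5]
(D,R,Z): not NE [P2→S gives 9>2; P3→Y gives 7>5]
(D,R,W): not NE [P1→B gives 9>4; P2→Q gives 7>4; P3→Y gives 7>4]
(D,S,X): not NE [P2→R gives 5>4]
(D,S,Y): not NE [P1→B gives 8>5; P2→Q gives 8>2; P3→X gives 8>7]
(D,S,Z): not NE [P1→C gives 8>0; P3→X gives 8>4]
(D,S,W): not NE [P2→Q gives 7>5; P3→X gives 8>4]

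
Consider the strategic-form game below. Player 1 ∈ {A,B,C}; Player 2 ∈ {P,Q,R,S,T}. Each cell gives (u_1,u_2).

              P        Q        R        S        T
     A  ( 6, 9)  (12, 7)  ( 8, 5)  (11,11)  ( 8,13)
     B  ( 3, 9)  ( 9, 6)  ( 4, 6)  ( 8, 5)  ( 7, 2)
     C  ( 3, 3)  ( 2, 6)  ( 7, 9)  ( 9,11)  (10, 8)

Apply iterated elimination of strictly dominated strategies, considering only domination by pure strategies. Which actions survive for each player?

IESDS → P1:{A,C} P2:{S,T}

P1 drop B (A beats it: P:6>3 Q:12>9 R:8>4 S:11>8 T:8>7)
P2 drop P (S beats it: A:11>9 C:11>3)
P2 drop Q (S beats it: A:11>7 C:11>6)
P2 drop R (S beats it: A:11>5 C:11>9)
P1→{A,C} P2→{S,T}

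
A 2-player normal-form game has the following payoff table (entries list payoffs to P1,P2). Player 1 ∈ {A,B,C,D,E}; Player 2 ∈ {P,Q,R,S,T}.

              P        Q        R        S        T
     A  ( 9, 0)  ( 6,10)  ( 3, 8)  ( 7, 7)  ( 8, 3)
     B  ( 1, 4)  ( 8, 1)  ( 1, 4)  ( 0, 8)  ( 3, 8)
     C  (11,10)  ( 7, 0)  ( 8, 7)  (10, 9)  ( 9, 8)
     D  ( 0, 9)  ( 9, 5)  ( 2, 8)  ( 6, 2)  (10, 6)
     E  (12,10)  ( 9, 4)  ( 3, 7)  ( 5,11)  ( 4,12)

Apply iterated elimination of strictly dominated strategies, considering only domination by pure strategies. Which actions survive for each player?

Remaining: P1:{C,D,E} P2:{P,S,T}

P1 drop A (C beats it: P:11>9 Q:7>6 R:8>3 S:10>7 T:9>8)
P1 drop B (E beats it: P:12>1 Q:9>8 R:3>1 S:5>0 T:4>3)
P2 drop Q (P beats it: C:10>0 D:9>5 E:10>4)
P2 drop R (P beats it: C:10>7 D:9>8 E:10>7)
P1→{C,D,E} P2→{P,S,T}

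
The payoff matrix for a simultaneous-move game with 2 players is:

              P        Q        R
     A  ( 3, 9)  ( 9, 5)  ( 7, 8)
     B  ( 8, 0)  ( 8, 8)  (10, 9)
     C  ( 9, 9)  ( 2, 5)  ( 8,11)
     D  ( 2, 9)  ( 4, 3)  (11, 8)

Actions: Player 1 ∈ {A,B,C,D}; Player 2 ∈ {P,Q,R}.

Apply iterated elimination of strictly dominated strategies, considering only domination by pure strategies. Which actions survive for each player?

P2 drop Q (R beats it: A:8>5 B:9>8 C:11>5 D:8>3)
P1 drop A (B beats it: P:8>3 R:10>7)
P1→{B,C,D} P2→{P,R}

IESDS → P1:{B,C,D} P2:{P,R}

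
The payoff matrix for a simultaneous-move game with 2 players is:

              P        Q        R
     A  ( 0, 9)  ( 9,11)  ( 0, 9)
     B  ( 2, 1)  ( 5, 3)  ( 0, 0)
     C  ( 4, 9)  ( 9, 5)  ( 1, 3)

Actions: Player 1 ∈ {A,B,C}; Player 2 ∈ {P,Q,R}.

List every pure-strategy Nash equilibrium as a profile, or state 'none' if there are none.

NE set: (A,Q), (C,P)

(A,P): not NE [P1→C gives 4>0; P2→Q gives 11>9]
(A,Q): NE
(A,R): not NE [P1→C gives 1>0; P2→Q gives 11>9]
(B,P): not NE [P1→C gives 4>2; P2→Q gives 3>1]
(B,Q): not NE [P1→C gives 9>5]
(B,R): not NE [P1→C gives 1>0; P2→Q gives 3>0]
(C,P): NE
(C,Q): not NE [P2→P gives 9>5]
(C,R): not NE [P2→P gives 9>3]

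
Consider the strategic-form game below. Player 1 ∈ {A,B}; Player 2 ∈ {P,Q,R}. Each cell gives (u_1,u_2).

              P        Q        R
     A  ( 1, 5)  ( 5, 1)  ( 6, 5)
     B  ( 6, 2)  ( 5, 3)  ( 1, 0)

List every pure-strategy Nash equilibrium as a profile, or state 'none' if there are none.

Nash profiles: (A,R), (B,Q)

(A,P): not NE [P1→B gives 6>1]
(A,Q): not NE [P2→R gives 5>1]
(A,R): NE
(B,P): not NE [P2→Q gives 3>2]
(B,Q): NE
(B,R): not NE [P1→A gives 6>1; P2→Q gives 3>0]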